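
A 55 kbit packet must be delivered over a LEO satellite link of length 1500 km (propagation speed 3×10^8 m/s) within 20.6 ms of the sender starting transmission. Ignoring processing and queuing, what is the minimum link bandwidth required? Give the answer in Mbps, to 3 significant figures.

Propagation delay = 1500000 / 300000000 = 5 ms.
Transmission budget = 20.6 − 5 = 15.6 ms.
R ≥ L / t_tx = 55000 bits / 0.0156 s = 3.53 Mbps.

3.53 Mbps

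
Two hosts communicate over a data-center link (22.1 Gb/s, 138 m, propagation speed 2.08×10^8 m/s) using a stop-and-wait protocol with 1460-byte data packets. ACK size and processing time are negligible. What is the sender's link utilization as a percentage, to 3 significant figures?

28.5 %

t_tx = L/R = 11680/22100000000 = 5.28507e-07 s.
t_prop = 138/208000000 = 6.63462e-07 s; RTT = 1.32692e-06 s.
Cycle = t_tx + RTT = 1.85543e-06 s.
Utilization = t_tx / cycle = 5.28507e-07/1.85543e-06 = 28.5 %.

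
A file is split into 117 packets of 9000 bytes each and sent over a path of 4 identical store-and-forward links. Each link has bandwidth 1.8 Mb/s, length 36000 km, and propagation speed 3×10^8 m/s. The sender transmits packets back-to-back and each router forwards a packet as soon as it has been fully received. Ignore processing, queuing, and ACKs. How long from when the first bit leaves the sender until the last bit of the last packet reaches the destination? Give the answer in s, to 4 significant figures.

5.280 s

Per-hop transmission t_tx = L/R = 72000/1800000 = 0.04 s.
Per-hop propagation t_prop = 36000000/300000000 = 0.12 s.
Pipeline fill: first packet needs 4·t_tx to clear all hops; remaining 116 packets each add one t_tx.
Total = (4+117-1)·t_tx + 4·t_prop = 120·0.04 + 4·0.12 = 5.280 s.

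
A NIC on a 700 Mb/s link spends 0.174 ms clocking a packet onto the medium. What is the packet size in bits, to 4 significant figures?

121800 bits

L = R × t_tx = 700000000 b/s × 0.000174 s = 121800 bits.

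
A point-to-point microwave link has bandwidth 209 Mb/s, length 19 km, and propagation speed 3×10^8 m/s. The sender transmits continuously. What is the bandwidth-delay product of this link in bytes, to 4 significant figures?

1655 bytes

Propagation delay = 19000 / 300000000 = 6.33333e-05 s.
BDP = R × t_prop = 209000000 × 6.33333e-05 = 13236.7 bits.
In bytes: 13236.7/8 = 1655 bytes.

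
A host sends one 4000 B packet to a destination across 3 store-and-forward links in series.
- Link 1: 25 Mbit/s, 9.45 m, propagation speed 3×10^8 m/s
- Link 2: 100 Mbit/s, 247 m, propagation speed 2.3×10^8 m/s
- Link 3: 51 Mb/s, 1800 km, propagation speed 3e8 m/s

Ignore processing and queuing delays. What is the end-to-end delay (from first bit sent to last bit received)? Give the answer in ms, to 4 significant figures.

L = 4000 × 8 = 32000 bits.
Transmission delays (L/R per hop): 1.28, 0.32, 0.627451 ms; sum = 2.22745 ms.
Propagation delays (d/s per hop): 3.15e-05, 0.00107391, 6 ms; sum = 6.00111 ms.
End-to-end = 8.229 ms.

8.229 ms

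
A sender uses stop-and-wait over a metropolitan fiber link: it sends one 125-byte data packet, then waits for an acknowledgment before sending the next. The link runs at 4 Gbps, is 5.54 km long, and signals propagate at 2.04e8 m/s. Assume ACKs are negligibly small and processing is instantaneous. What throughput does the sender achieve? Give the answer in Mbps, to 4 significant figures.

t_tx = L/R = 1000/4000000000 = 2.5e-07 s.
t_prop = 5540/204000000 = 2.71569e-05 s; RTT = 5.43137e-05 s.
Cycle = t_tx + RTT = 5.45637e-05 s.
Throughput = L / cycle = 1000 / 5.45637e-05 = 18.33 Mbps.

18.33 Mbps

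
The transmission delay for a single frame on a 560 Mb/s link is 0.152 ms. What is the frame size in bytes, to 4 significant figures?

10640 bytes

L = R × t_tx = 560000000 b/s × 0.000152 s = 85120 bits.
In bytes: 85120 / 8 = 10640 bytes.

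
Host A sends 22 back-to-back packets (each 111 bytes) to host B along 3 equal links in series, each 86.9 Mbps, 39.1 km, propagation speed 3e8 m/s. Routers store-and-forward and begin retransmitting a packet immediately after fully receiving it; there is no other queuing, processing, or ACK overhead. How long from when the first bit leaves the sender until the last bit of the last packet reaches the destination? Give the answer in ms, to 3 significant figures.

Per-hop transmission t_tx = L/R = 888/86900000 = 0.0102186 ms.
Per-hop propagation t_prop = 39100/300000000 = 0.130333 ms.
Pipeline fill: first packet needs 3·t_tx to clear all hops; remaining 21 packets each add one t_tx.
Total = (3+22-1)·t_tx + 3·t_prop = 24·0.0102186 + 3·0.130333 = 0.636 ms.

0.636 ms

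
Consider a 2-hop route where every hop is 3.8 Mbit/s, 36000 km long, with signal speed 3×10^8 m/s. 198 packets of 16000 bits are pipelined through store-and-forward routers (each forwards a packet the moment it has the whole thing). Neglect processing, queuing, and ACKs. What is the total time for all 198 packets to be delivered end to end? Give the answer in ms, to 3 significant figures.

Per-hop transmission t_tx = L/R = 16000/3800000 = 4.21053 ms.
Per-hop propagation t_prop = 36000000/300000000 = 120 ms.
Pipeline fill: first packet needs 2·t_tx to clear all hops; remaining 197 packets each add one t_tx.
Total = (2+198-1)·t_tx + 2·t_prop = 199·4.21053 + 2·120 = 1080 ms.

1080 ms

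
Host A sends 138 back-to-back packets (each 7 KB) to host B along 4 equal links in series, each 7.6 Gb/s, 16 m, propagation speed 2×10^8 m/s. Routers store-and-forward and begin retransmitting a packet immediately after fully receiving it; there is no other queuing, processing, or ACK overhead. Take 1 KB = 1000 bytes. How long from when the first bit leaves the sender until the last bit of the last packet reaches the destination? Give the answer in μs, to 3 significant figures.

1040 μs

Per-hop transmission t_tx = L/R = 56000/7600000000 = 7.36842 μs.
Per-hop propagation t_prop = 16/200000000 = 0.08 μs.
Pipeline fill: first packet needs 4·t_tx to clear all hops; remaining 137 packets each add one t_tx.
Total = (4+138-1)·t_tx + 4·t_prop = 141·7.36842 + 4·0.08 = 1040 μs.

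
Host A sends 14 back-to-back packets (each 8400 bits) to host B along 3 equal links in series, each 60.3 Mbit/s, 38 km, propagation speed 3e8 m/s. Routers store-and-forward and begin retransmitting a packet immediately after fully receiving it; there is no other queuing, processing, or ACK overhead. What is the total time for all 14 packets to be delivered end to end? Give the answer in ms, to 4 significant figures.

2.609 ms

Per-hop transmission t_tx = L/R = 8400/60300000 = 0.139303 ms.
Per-hop propagation t_prop = 38000/300000000 = 0.126667 ms.
Pipeline fill: first packet needs 3·t_tx to clear all hops; remaining 13 packets each add one t_tx.
Total = (3+14-1)·t_tx + 3·t_prop = 16·0.139303 + 3·0.126667 = 2.609 ms.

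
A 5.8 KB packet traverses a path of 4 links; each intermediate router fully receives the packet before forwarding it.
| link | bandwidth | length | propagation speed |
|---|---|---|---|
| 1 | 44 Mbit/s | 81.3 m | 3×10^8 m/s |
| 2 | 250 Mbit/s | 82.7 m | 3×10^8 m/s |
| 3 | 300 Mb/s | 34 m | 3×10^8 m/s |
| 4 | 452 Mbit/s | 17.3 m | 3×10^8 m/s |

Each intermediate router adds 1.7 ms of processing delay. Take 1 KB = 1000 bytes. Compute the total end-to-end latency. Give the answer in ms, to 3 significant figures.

L = 46400 bits.
Transmission delays (L/R per hop): 1.05455, 0.1856, 0.154667, 0.102655 ms; sum = 1.49747 ms.
Propagation delays (d/s per hop): 0.000271, 0.000275667, 0.000113333, 5.76667e-05 ms; sum = 0.000717667 ms.
Processing at 3 router(s): 3 × 1.7 ms = 5.1 ms.
End-to-end = 6.60 ms.

6.60 ms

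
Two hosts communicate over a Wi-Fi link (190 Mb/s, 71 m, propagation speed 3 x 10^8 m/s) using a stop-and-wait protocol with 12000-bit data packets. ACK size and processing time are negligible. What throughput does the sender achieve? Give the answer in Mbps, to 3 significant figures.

189 Mbps

t_tx = L/R = 12000/190000000 = 6.31579e-05 s.
t_prop = 71/300000000 = 2.36667e-07 s; RTT = 4.73333e-07 s.
Cycle = t_tx + RTT = 6.36312e-05 s.
Throughput = L / cycle = 12000 / 6.36312e-05 = 189 Mbps.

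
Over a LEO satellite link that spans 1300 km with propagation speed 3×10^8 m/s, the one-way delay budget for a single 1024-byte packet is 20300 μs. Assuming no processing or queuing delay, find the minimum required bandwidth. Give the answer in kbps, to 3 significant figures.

513 kbps

L = 8192 bits.
Propagation delay = 1300000 / 300000000 = 4333.33 μs.
Transmission budget = 20300 − 4333.33 = 15966.7 μs.
R ≥ L / t_tx = 8192 bits / 0.0159667 s = 513 kbps.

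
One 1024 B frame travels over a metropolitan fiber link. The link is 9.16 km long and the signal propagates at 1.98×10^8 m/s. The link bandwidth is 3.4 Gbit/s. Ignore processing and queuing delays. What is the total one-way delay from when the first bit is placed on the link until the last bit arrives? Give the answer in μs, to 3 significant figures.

L = 1024 × 8 = 8192 bits.
Transmission delay = L/R = 8192 / 3400000000 = 2.40941 μs.
Propagation delay = d/s = 9160 m / 198000000 m/s = 46.2626 μs.
Total = 48.7 μs.

48.7 μs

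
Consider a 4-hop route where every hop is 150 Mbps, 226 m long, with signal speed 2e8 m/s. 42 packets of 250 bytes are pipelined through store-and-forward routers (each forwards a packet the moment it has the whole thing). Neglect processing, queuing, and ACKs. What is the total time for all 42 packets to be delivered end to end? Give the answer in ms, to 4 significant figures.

Per-hop transmission t_tx = L/R = 2000/150000000 = 0.0133333 ms.
Per-hop propagation t_prop = 226/200000000 = 0.00113 ms.
Pipeline fill: first packet needs 4·t_tx to clear all hops; remaining 41 packets each add one t_tx.
Total = (4+42-1)·t_tx + 4·t_prop = 45·0.0133333 + 4·0.00113 = 0.6045 ms.

0.6045 ms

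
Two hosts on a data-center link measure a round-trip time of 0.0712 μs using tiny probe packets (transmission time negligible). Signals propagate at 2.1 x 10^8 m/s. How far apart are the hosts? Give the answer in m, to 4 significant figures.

7.476 m

One-way propagation = RTT/2 = 0.0356 μs.
d = s × t = 210000000 × 3.56e-08 = 7.476 m.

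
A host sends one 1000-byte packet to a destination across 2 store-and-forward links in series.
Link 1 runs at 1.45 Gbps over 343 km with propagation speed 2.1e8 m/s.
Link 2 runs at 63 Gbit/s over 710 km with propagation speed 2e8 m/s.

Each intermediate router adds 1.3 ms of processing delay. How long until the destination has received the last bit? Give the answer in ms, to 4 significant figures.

L = 1000 × 8 = 8000 bits.
Transmission delays (L/R per hop): 0.00551724, 0.000126984 ms; sum = 0.00564423 ms.
Propagation delays (d/s per hop): 1.63333, 3.55 ms; sum = 5.18333 ms.
Processing at 1 router(s): 1 × 1.3 ms = 1.3 ms.
End-to-end = 6.489 ms.

6.489 ms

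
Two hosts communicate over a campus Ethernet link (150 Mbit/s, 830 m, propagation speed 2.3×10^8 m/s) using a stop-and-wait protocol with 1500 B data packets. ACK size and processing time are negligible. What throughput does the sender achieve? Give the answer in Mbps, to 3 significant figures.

138 Mbps

t_tx = L/R = 12000/150000000 = 8e-05 s.
t_prop = 830/2.3e+08 = 3.6087e-06 s; RTT = 7.21739e-06 s.
Cycle = t_tx + RTT = 8.72174e-05 s.
Throughput = L / cycle = 12000 / 8.72174e-05 = 138 Mbps.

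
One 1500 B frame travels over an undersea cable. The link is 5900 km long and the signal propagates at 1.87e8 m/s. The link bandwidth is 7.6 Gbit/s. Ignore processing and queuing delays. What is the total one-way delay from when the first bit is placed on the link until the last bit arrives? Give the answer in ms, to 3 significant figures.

31.6 ms

L = 1500 × 8 = 12000 bits.
Transmission delay = L/R = 12000 / 7600000000 = 0.00157895 ms.
Propagation delay = d/s = 5900000 m / 187000000 m/s = 31.5508 ms.
Total = 31.6 ms.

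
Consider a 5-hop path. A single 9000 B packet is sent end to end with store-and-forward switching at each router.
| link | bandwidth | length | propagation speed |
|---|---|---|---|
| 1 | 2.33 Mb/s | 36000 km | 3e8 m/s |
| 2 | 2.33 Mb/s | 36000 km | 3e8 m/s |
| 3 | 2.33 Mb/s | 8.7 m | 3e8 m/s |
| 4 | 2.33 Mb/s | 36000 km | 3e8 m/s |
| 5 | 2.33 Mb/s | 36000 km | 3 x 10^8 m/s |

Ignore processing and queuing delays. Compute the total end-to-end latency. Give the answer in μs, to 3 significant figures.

L = 9000 × 8 = 72000 bits.
Transmission delay per hop = L/R = 72000/2330000 = 30901.3 μs; 5 hops → 154506 μs.
Propagation delays (d/s per hop): 120000, 120000, 0.029, 120000, 120000 μs; sum = 480000 μs.
End-to-end = 635000 μs.

635000 μs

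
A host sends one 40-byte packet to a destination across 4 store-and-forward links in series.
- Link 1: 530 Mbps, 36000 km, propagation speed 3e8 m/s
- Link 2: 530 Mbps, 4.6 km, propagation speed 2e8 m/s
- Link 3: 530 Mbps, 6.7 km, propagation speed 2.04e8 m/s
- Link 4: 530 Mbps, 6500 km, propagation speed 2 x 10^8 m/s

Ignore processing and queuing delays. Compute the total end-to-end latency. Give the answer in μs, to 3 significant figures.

153000 μs

L = 40 × 8 = 320 bits.
Transmission delay per hop = L/R = 320/530000000 = 0.603774 μs; 4 hops → 2.41509 μs.
Propagation delays (d/s per hop): 120000, 23, 32.8431, 32500 μs; sum = 152556 μs.
End-to-end = 153000 μs.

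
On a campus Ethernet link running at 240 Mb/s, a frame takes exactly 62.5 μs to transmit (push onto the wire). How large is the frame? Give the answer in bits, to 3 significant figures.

15000 bits

L = R × t_tx = 240000000 b/s × 6.25e-05 s = 15000 bits.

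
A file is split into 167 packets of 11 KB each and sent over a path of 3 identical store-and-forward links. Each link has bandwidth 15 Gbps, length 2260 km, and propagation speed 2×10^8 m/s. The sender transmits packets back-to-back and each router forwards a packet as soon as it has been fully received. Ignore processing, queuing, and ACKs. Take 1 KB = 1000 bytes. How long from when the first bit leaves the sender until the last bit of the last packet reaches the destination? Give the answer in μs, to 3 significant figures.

34900 μs

Per-hop transmission t_tx = L/R = 88000/15000000000 = 5.86667 μs.
Per-hop propagation t_prop = 2260000/200000000 = 11300 μs.
Pipeline fill: first packet needs 3·t_tx to clear all hops; remaining 166 packets each add one t_tx.
Total = (3+167-1)·t_tx + 3·t_prop = 169·5.86667 + 3·11300 = 34900 μs.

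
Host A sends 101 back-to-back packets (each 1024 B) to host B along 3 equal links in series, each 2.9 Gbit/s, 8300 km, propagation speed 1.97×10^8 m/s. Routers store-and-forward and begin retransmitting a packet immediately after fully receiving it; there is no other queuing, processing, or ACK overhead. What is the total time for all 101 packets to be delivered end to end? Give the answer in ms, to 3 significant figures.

127 ms

Per-hop transmission t_tx = L/R = 8192/2900000000 = 0.00282483 ms.
Per-hop propagation t_prop = 8300000/197000000 = 42.132 ms.
Pipeline fill: first packet needs 3·t_tx to clear all hops; remaining 100 packets each add one t_tx.
Total = (3+101-1)·t_tx + 3·t_prop = 103·0.00282483 + 3·42.132 = 127 ms.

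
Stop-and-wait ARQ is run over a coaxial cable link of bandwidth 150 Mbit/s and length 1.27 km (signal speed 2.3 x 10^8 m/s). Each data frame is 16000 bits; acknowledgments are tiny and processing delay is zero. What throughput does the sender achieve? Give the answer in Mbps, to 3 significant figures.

t_tx = L/R = 16000/150000000 = 0.000106667 s.
t_prop = 1270/2.3e+08 = 5.52174e-06 s; RTT = 1.10435e-05 s.
Cycle = t_tx + RTT = 0.00011771 s.
Throughput = L / cycle = 16000 / 0.00011771 = 136 Mbps.

136 Mbps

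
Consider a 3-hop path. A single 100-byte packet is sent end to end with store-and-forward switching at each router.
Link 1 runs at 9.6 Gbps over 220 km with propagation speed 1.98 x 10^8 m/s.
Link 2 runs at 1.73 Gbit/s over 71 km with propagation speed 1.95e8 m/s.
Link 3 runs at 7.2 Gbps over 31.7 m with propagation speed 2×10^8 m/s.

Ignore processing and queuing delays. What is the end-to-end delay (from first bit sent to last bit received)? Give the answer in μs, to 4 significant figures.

L = 100 × 8 = 800 bits.
Transmission delays (L/R per hop): 0.0833333, 0.462428, 0.111111 μs; sum = 0.656872 μs.
Propagation delays (d/s per hop): 1111.11, 364.103, 0.1585 μs; sum = 1475.37 μs.
End-to-end = 1476 μs.

1476 μs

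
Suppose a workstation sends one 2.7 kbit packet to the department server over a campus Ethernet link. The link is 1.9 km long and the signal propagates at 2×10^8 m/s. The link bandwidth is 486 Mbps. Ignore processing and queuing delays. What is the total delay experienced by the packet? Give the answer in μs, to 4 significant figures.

L = 2700 bits.
Transmission delay = L/R = 2700 / 486000000 = 5.55556 μs.
Propagation delay = d/s = 1900 m / 200000000 m/s = 9.5 μs.
Total = 15.06 μs.

15.06 μs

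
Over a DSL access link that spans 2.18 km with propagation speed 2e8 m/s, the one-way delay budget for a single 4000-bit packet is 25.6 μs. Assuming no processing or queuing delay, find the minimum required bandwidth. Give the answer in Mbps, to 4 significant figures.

Propagation delay = 2180 / 200000000 = 10.9 μs.
Transmission budget = 25.6 − 10.9 = 14.7 μs.
R ≥ L / t_tx = 4000 bits / 1.47e-05 s = 272.1 Mbps.

272.1 Mbps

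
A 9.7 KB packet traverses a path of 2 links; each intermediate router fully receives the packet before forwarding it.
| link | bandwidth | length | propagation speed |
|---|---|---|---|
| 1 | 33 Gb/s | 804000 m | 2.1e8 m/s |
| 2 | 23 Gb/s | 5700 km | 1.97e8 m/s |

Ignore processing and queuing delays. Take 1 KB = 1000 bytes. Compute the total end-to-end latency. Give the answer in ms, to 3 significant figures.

L = 77600 bits.
Transmission delays (L/R per hop): 0.00235152, 0.00337391 ms; sum = 0.00572543 ms.
Propagation delays (d/s per hop): 3.82857, 28.934 ms; sum = 32.7626 ms.
End-to-end = 32.8 ms.

32.8 ms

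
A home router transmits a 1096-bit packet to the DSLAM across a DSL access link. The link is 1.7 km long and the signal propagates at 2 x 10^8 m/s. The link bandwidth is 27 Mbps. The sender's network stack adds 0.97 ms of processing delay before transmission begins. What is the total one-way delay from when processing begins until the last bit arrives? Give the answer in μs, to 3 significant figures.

Transmission delay = L/R = 1096 / 27000000 = 40.5926 μs.
Propagation delay = d/s = 1700 m / 200000000 m/s = 8.5 μs.
Plus processing delay 0.97 ms = 970 μs.
Total = 1020 μs.

1020 μs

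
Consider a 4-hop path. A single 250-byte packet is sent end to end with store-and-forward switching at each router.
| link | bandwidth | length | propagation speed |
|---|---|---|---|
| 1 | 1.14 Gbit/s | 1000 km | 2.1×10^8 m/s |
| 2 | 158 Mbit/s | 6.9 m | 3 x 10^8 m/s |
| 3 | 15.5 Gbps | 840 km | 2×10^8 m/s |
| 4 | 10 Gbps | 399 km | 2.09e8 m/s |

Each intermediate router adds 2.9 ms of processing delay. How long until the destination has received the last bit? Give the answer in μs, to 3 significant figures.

L = 250 × 8 = 2000 bits.
Transmission delays (L/R per hop): 1.75439, 12.6582, 0.129032, 0.2 μs; sum = 14.7416 μs.
Propagation delays (d/s per hop): 4761.9, 0.023, 4200, 1909.09 μs; sum = 10871 μs.
Processing at 3 router(s): 3 × 2.9 ms = 8700 μs.
End-to-end = 19600 μs.

19600 μs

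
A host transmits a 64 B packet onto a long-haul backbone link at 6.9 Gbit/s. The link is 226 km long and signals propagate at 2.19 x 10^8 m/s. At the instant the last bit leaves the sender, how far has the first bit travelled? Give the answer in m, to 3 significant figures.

t_tx = L/R = 512/6900000000 = 7.42029e-08 s.
Distance = s × t_tx = 219000000 × 7.42029e-08 = 16.3 m.

16.3 m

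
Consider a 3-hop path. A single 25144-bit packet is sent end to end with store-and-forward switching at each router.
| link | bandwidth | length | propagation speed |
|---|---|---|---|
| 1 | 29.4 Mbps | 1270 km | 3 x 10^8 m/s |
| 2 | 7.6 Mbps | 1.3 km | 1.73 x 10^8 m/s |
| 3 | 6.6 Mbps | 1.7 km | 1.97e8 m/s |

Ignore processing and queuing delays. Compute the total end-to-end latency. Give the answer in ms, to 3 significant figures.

Transmission delays (L/R per hop): 0.855238, 3.30842, 3.8097 ms; sum = 7.97336 ms.
Propagation delays (d/s per hop): 4.23333, 0.00751445, 0.00862944 ms; sum = 4.24948 ms.
End-to-end = 12.2 ms.

12.2 ms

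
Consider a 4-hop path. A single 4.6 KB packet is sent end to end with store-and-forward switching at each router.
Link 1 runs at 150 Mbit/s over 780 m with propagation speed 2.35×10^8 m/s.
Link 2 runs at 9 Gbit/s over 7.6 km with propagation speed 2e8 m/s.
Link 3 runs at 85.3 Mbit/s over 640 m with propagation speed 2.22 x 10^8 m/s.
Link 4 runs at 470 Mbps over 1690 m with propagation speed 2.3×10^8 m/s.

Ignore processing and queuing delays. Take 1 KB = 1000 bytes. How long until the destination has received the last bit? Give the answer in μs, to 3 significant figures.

L = 36800 bits.
Transmission delays (L/R per hop): 245.333, 4.08889, 431.419, 78.2979 μs; sum = 759.139 μs.
Propagation delays (d/s per hop): 3.31915, 38, 2.88288, 7.34783 μs; sum = 51.5499 μs.
End-to-end = 811 μs.

811 μs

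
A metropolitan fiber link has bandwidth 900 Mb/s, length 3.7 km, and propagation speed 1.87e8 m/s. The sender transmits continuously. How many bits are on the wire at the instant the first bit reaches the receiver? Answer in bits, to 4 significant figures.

Propagation delay = 3700 / 187000000 = 1.97861e-05 s.
BDP = R × t_prop = 900000000 × 1.97861e-05 = 17807.5 bits.

17810 bits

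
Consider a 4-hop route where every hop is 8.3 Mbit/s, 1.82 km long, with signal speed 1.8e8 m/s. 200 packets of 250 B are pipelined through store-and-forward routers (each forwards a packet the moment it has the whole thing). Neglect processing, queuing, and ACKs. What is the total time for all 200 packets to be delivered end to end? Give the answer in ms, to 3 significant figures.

Per-hop transmission t_tx = L/R = 2000/8.3e+06 = 0.240964 ms.
Per-hop propagation t_prop = 1820/180000000 = 0.0101111 ms.
Pipeline fill: first packet needs 4·t_tx to clear all hops; remaining 199 packets each add one t_tx.
Total = (4+200-1)·t_tx + 4·t_prop = 203·0.240964 + 4·0.0101111 = 49.0 ms.

49.0 ms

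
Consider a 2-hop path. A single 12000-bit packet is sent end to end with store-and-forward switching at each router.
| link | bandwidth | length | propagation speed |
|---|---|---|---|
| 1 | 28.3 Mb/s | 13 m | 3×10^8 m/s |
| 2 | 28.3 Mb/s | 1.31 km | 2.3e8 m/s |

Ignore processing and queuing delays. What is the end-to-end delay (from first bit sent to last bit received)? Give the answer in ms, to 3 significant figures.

0.854 ms

Transmission delay per hop = L/R = 12000/28300000 = 0.424028 ms; 2 hops → 0.848057 ms.
Propagation delays (d/s per hop): 4.33333e-05, 0.00569565 ms; sum = 0.00573899 ms.
End-to-end = 0.854 ms.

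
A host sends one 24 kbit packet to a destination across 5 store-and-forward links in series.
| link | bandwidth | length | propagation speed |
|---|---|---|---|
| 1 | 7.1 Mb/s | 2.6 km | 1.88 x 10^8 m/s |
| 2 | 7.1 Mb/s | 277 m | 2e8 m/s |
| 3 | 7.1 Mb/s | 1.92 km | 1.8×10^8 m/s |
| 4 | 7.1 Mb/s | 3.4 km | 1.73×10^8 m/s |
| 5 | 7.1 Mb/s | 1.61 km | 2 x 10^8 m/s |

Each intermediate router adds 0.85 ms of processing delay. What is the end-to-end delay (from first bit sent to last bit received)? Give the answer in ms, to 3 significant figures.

20.4 ms

L = 24000 bits.
Transmission delay per hop = L/R = 24000/7100000 = 3.38028 ms; 5 hops → 16.9014 ms.
Propagation delays (d/s per hop): 0.0138298, 0.001385, 0.0106667, 0.0196532, 0.00805 ms; sum = 0.0535846 ms.
Processing at 4 router(s): 4 × 0.85 ms = 3.4 ms.
End-to-end = 20.4 ms.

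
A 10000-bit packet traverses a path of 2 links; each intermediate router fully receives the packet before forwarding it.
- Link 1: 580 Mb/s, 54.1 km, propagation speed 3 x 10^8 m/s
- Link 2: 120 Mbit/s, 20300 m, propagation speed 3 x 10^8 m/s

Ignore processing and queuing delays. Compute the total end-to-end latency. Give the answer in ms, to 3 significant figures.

Transmission delays (L/R per hop): 0.0172414, 0.0833333 ms; sum = 0.100575 ms.
Propagation delays (d/s per hop): 0.180333, 0.0676667 ms; sum = 0.248 ms.
End-to-end = 0.349 ms.

0.349 ms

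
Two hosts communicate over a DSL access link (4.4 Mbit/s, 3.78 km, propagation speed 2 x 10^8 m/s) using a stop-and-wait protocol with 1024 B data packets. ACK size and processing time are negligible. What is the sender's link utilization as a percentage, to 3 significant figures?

t_tx = L/R = 8192/4400000 = 0.00186182 s.
t_prop = 3780/200000000 = 1.89e-05 s; RTT = 3.78e-05 s.
Cycle = t_tx + RTT = 0.00189962 s.
Utilization = t_tx / cycle = 0.00186182/0.00189962 = 98.0 %.

98.0 %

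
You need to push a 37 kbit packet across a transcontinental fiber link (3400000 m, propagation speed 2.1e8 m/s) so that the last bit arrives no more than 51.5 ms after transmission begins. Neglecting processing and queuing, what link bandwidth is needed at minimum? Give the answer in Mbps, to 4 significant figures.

Propagation delay = 3400000 / 210000000 = 16.1905 ms.
Transmission budget = 51.5 − 16.1905 = 35.3095 ms.
R ≥ L / t_tx = 37000 bits / 0.0353095 s = 1.048 Mbps.

1.048 Mbps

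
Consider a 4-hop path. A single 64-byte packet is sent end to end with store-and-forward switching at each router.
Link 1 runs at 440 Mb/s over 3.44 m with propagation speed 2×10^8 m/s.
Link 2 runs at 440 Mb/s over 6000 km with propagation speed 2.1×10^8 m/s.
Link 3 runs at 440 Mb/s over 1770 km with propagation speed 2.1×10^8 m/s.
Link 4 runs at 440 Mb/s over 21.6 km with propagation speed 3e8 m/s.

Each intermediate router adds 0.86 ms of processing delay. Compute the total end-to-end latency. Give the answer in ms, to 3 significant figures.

L = 64 × 8 = 512 bits.
Transmission delay per hop = L/R = 512/440000000 = 0.00116364 ms; 4 hops → 0.00465455 ms.
Propagation delays (d/s per hop): 1.72e-05, 28.5714, 8.42857, 0.072 ms; sum = 37.072 ms.
Processing at 3 router(s): 3 × 0.86 ms = 2.58 ms.
End-to-end = 39.7 ms.

39.7 ms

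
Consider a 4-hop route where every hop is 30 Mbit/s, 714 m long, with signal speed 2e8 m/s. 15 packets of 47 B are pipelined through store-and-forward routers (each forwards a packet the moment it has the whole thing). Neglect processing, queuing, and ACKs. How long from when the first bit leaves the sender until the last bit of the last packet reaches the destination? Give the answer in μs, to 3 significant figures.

240 μs

Per-hop transmission t_tx = L/R = 376/30000000 = 12.5333 μs.
Per-hop propagation t_prop = 714/200000000 = 3.57 μs.
Pipeline fill: first packet needs 4·t_tx to clear all hops; remaining 14 packets each add one t_tx.
Total = (4+15-1)·t_tx + 4·t_prop = 18·12.5333 + 4·3.57 = 240 μs.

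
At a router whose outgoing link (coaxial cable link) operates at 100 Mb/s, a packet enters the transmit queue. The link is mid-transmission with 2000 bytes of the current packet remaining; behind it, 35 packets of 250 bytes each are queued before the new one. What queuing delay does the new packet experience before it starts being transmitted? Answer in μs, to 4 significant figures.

Each queued packet: L/R = 2000/100000000 = 20 μs.
35 queued → 700 μs.
Plus remaining 16000 bits of current packet: 160 μs.
Queuing delay = 860.0 μs.

860.0 μs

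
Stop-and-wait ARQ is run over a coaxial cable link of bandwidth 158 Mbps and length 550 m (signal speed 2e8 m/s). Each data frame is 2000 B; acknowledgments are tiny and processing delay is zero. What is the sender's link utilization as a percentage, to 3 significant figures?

94.8 %

t_tx = L/R = 16000/158000000 = 0.000101266 s.
t_prop = 550/200000000 = 2.75e-06 s; RTT = 5.5e-06 s.
Cycle = t_tx + RTT = 0.000106766 s.
Utilization = t_tx / cycle = 0.000101266/0.000106766 = 94.8 %.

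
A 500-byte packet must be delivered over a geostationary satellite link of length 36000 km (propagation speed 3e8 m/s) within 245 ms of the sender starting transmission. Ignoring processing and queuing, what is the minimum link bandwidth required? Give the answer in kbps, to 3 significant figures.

L = 4000 bits.
Propagation delay = 36000000 / 300000000 = 120 ms.
Transmission budget = 245 − 120 = 125 ms.
R ≥ L / t_tx = 4000 bits / 0.125 s = 32.0 kbps.

32.0 kbps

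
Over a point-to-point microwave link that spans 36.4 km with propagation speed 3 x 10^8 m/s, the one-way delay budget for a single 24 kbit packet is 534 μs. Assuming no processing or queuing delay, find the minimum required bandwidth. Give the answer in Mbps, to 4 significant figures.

58.16 Mbps

Propagation delay = 36400 / 300000000 = 121.333 μs.
Transmission budget = 534 − 121.333 = 412.667 μs.
R ≥ L / t_tx = 24000 bits / 0.000412667 s = 58.16 Mbps.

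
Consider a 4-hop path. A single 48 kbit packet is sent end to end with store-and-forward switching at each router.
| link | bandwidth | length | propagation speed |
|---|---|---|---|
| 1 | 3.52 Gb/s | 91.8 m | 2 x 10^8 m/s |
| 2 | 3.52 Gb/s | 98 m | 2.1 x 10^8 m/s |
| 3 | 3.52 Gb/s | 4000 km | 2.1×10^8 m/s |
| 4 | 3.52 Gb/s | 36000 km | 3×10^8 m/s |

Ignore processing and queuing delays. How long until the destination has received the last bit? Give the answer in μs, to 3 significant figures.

L = 48000 bits.
Transmission delay per hop = L/R = 48000/3520000000 = 13.6364 μs; 4 hops → 54.5455 μs.
Propagation delays (d/s per hop): 0.459, 0.466667, 19047.6, 120000 μs; sum = 139049 μs.
End-to-end = 139000 μs.

139000 μs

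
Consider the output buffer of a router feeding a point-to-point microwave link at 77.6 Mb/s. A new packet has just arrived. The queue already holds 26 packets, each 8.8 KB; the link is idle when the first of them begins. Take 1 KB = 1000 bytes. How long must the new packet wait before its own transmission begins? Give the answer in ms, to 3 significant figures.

Each queued packet: L/R = 70400/77600000 = 0.907216 ms.
26 queued → 23.5876 ms.
Queuing delay = 23.6 ms.

23.6 ms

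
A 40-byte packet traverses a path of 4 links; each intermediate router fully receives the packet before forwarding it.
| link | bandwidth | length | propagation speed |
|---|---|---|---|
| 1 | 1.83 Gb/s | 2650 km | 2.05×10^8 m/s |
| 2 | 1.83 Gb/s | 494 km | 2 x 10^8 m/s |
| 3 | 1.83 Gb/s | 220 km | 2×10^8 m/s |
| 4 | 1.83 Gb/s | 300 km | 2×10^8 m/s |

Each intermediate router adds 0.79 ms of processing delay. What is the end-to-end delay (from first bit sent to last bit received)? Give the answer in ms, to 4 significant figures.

L = 40 × 8 = 320 bits.
Transmission delay per hop = L/R = 320/1830000000 = 0.000174863 ms; 4 hops → 0.000699454 ms.
Propagation delays (d/s per hop): 12.9268, 2.47, 1.1, 1.5 ms; sum = 17.9968 ms.
Processing at 3 router(s): 3 × 0.79 ms = 2.37 ms.
End-to-end = 20.37 ms.

20.37 ms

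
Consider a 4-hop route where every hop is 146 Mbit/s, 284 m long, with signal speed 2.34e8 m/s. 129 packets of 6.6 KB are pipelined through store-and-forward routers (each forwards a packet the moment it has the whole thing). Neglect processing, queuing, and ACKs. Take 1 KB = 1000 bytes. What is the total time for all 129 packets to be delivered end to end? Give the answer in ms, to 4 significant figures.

Per-hop transmission t_tx = L/R = 52800/146000000 = 0.361644 ms.
Per-hop propagation t_prop = 284/234000000 = 0.00121368 ms.
Pipeline fill: first packet needs 4·t_tx to clear all hops; remaining 128 packets each add one t_tx.
Total = (4+129-1)·t_tx + 4·t_prop = 132·0.361644 + 4·0.00121368 = 47.74 ms.

47.74 ms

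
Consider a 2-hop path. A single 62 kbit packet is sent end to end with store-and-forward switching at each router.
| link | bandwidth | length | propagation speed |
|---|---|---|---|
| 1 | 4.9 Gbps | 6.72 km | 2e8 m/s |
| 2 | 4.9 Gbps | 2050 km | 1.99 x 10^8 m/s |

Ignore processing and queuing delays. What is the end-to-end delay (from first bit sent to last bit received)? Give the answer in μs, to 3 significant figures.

L = 62000 bits.
Transmission delay per hop = L/R = 62000/4900000000 = 12.6531 μs; 2 hops → 25.3061 μs.
Propagation delays (d/s per hop): 33.6, 10301.5 μs; sum = 10335.1 μs.
End-to-end = 10400 μs.

10400 μs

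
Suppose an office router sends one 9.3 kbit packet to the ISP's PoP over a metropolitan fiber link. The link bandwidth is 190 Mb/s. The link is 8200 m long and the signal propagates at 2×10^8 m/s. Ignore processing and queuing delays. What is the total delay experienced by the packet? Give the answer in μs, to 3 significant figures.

89.9 μs

L = 9300 bits.
Transmission delay = L/R = 9300 / 190000000 = 48.9474 μs.
Propagation delay = d/s = 8200 m / 200000000 m/s = 41 μs.
Total = 89.9 μs.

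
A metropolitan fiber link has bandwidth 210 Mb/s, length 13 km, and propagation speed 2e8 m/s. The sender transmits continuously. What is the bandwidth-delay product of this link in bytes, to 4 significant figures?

1706 bytes

Propagation delay = 13000 / 200000000 = 6.5e-05 s.
BDP = R × t_prop = 210000000 × 6.5e-05 = 13650 bits.
In bytes: 13650/8 = 1706 bytes.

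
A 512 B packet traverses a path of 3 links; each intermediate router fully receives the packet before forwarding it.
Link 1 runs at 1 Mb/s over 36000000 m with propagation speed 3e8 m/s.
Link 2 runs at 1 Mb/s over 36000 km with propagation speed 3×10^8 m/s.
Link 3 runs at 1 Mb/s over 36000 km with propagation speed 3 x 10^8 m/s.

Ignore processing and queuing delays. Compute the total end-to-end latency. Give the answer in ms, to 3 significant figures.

372 ms

L = 512 × 8 = 4096 bits.
Transmission delay per hop = L/R = 4096/1000000 = 4.096 ms; 3 hops → 12.288 ms.
Propagation delays (d/s per hop): 120, 120, 120 ms; sum = 360 ms.
End-to-end = 372 ms.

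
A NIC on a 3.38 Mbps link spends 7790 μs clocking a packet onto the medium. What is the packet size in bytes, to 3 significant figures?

L = R × t_tx = 3380000 b/s × 0.00779 s = 26330.2 bits.
In bytes: 26330.2 / 8 = 3290 bytes.

3290 bytes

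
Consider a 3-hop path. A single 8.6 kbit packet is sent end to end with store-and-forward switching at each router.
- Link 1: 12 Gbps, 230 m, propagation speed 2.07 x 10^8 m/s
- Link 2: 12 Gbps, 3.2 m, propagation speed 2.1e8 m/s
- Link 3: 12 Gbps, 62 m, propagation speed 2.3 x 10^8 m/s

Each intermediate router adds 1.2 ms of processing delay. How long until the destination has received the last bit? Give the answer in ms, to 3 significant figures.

2.40 ms

L = 8600 bits.
Transmission delay per hop = L/R = 8600/12000000000 = 0.000716667 ms; 3 hops → 0.00215 ms.
Propagation delays (d/s per hop): 0.00111111, 1.52381e-05, 0.000269565 ms; sum = 0.00139591 ms.
Processing at 2 router(s): 2 × 1.2 ms = 2.4 ms.
End-to-end = 2.40 ms.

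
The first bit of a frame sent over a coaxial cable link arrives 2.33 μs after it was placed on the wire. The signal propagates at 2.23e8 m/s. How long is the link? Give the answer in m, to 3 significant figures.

520 m

d = s × t_prop = 223000000 × 2.33e-06 = 520 m.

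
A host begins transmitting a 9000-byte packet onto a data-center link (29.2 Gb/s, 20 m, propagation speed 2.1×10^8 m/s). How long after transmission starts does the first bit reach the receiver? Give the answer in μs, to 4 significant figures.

0.09524 μs

First bit experiences only propagation delay: d/s = 20/210000000 = 0.09524 μs.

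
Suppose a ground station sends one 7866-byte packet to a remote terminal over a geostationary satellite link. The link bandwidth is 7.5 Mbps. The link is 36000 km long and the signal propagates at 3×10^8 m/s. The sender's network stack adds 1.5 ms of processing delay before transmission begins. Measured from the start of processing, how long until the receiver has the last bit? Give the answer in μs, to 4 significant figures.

L = 7866 × 8 = 62928 bits.
Transmission delay = L/R = 62928 / 7500000 = 8390.4 μs.
Propagation delay = d/s = 36000000 m / 300000000 m/s = 120000 μs.
Plus processing delay 1.5 ms = 1500 μs.
Total = 129900 μs.

129900 μs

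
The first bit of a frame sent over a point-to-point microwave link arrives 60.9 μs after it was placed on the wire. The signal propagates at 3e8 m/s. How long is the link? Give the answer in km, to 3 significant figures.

d = s × t_prop = 300000000 × 6.09e-05 = 18.3 km.

18.3 km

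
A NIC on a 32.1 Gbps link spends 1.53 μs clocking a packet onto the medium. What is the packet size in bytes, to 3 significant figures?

L = R × t_tx = 32100000000 b/s × 1.53e-06 s = 49113 bits.
In bytes: 49113 / 8 = 6140 bytes.

6140 bytes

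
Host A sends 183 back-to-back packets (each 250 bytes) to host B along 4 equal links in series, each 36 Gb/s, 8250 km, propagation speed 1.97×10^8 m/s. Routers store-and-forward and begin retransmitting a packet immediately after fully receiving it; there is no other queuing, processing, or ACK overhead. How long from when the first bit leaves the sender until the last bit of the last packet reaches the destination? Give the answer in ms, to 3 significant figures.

Per-hop transmission t_tx = L/R = 2000/36000000000 = 5.55556e-05 ms.
Per-hop propagation t_prop = 8250000/197000000 = 41.8782 ms.
Pipeline fill: first packet needs 4·t_tx to clear all hops; remaining 182 packets each add one t_tx.
Total = (4+183-1)·t_tx + 4·t_prop = 186·5.55556e-05 + 4·41.8782 = 168 ms.

168 ms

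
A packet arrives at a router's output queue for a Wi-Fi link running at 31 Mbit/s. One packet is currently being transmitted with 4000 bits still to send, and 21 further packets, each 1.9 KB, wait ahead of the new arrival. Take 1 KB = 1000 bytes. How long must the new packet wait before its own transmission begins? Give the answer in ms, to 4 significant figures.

10.43 ms

Each queued packet: L/R = 15200/31000000 = 0.490323 ms.
21 queued → 10.2968 ms.
Plus remaining 4000 bits of current packet: 0.129032 ms.
Queuing delay = 10.43 ms.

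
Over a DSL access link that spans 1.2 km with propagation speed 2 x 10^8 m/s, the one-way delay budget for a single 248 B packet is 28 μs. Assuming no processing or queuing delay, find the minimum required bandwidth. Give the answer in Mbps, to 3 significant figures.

L = 1984 bits.
Propagation delay = 1200 / 200000000 = 6 μs.
Transmission budget = 28 − 6 = 22 μs.
R ≥ L / t_tx = 1984 bits / 2.2e-05 s = 90.2 Mbps.

90.2 Mbps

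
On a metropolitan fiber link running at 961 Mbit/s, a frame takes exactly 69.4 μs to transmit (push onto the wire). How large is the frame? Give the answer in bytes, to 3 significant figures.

8340 bytes

L = R × t_tx = 961000000 b/s × 6.94e-05 s = 66693.4 bits.
In bytes: 66693.4 / 8 = 8340 bytes.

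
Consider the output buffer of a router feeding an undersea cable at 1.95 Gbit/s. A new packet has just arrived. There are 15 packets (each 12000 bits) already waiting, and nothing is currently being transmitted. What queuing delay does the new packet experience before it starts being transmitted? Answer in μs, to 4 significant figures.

92.31 μs

Each queued packet: L/R = 12000/1950000000 = 6.15385 μs.
15 queued → 92.3077 μs.
Queuing delay = 92.31 μs.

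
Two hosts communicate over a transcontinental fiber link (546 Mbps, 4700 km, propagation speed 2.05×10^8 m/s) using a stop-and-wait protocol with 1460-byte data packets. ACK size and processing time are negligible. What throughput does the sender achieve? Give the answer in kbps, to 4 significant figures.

254.6 kbps

t_tx = L/R = 11680/546000000 = 2.13919e-05 s.
t_prop = 4700000/2.05e+08 = 0.0229268 s; RTT = 0.0458537 s.
Cycle = t_tx + RTT = 0.0458751 s.
Throughput = L / cycle = 11680 / 0.0458751 = 254.6 kbps.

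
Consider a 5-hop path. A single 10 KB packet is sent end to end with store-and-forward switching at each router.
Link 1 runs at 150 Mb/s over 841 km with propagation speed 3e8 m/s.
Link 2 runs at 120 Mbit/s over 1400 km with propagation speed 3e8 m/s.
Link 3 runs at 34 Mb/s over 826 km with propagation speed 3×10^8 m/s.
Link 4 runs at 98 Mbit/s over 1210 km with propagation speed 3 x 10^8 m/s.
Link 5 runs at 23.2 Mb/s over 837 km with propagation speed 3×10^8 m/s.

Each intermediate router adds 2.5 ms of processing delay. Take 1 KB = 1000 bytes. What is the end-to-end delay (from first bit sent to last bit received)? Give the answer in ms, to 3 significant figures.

34.9 ms

L = 80000 bits.
Transmission delays (L/R per hop): 0.533333, 0.666667, 2.35294, 0.816327, 3.44828 ms; sum = 7.81754 ms.
Propagation delays (d/s per hop): 2.80333, 4.66667, 2.75333, 4.03333, 2.79 ms; sum = 17.0467 ms.
Processing at 4 router(s): 4 × 2.5 ms = 10 ms.
End-to-end = 34.9 ms.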